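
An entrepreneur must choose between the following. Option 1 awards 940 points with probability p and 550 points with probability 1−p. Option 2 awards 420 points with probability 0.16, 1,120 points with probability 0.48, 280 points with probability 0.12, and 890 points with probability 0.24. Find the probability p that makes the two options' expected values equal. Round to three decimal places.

EV(Option 2) = 0.16 × 420 + 0.48 × 1120 + 0.12 × 280 + 0.24 × 890 = 67.2 + 537.6 + 33.6 + 213.6 = 852
p·940 + (1−p)·550 = 852
390p + 550 = 852
p = (852 − 550) / 390

p = 0.774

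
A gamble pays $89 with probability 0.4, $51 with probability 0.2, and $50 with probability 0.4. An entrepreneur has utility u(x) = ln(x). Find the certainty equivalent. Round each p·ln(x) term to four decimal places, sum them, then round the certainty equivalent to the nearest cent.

$63.23

E[u] = 0.4·ln(89) + 0.2·ln(51) + 0.4·ln(50) = 1.7955 + 0.7864 + 1.5648 = 4.1467
CE = e^4.1467 ≈ 63.23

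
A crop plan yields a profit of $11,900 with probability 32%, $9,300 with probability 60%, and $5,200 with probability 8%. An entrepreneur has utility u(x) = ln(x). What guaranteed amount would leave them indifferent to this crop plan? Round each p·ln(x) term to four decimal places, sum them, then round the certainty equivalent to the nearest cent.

E[u] = 0.32·ln(11900) + 0.6·ln(9300) + 0.08·ln(5200) = 3.0030 + 5.4827 + 0.6845 = 9.1702
CE = e^9.1702 ≈ 9606.55

$9,606.55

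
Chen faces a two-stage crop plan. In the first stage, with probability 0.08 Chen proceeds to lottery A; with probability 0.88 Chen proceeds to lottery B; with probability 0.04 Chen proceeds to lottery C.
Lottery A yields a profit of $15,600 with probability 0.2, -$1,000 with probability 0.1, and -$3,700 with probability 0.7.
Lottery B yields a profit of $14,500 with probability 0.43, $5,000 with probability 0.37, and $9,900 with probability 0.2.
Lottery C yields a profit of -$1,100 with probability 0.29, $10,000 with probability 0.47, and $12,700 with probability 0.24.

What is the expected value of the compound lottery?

EV(A) = 0.2 × 15600 + 0.1 × (-1000) + 0.7 × (-3700) = 3120 − 100 − 2590 = 430
EV(B) = 0.43 × 14500 + 0.37 × 5000 + 0.2 × 9900 = 6235 + 1850 + 1980 = 10065
EV(C) = 0.29 × (-1100) + 0.47 × 10000 + 0.24 × 12700 = -319 + 4700 + 3048 = 7429
Overall = 0.08 × 430 + 0.88 × 10065 + 0.04 × 7429 = 34.4 + 8857.2 + 297.16 = 9188.76

$9,188.76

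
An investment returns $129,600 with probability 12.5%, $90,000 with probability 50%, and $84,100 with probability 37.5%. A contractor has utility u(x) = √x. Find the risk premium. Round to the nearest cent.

E[u] = 0.125·√129600 + 0.5·√90000 + 0.375·√84100 = 0.125·360 + 0.5·300 + 0.375·290 = 303.75
CE = (303.75)² = 92264.0625
Risk premium = EV − CE = 92737.5 − 92264.0625 = 473.4375

$473.44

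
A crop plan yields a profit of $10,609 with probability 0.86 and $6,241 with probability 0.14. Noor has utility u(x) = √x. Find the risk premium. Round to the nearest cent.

E[u] = 0.86·√10609 + 0.14·√6241 = 0.86·103 + 0.14·79 = 99.64
CE = (99.64)² = 9928.1296
Risk premium = EV − CE = 9997.48 − 9928.1296 = 69.3504

$69.35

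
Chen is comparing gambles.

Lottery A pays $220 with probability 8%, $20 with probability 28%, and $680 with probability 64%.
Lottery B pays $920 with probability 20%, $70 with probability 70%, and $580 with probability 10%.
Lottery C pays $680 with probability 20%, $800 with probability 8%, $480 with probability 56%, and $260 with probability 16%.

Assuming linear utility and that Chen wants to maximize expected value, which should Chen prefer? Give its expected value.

Lottery C ($510.40)

Lottery A = 0.08 × 220 + 0.28 × 20 + 0.64 × 680 = 17.6 + 5.6 + 435.2 = 458.4
Lottery B = 0.2 × 920 + 0.7 × 70 + 0.1 × 580 = 184 + 49 + 58 = 291
Lottery C = 0.2 × 680 + 0.08 × 800 + 0.56 × 480 + 0.16 × 260 = 136 + 64 + 268.8 + 41.6 = 510.4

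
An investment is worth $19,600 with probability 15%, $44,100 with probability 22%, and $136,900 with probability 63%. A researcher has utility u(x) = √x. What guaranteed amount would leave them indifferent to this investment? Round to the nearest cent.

$90,180.09

E[u] = 0.15·√19600 + 0.22·√44100 + 0.63·√136900 = 0.15·140 + 0.22·210 + 0.63·370 = 300.3
CE = (300.3)² = 90180.09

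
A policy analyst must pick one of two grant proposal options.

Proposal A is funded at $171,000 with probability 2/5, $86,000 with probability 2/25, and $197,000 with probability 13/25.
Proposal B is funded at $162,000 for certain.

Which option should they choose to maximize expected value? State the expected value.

Proposal A = 2/5 × 171000 + 2/25 × 86000 + 13/25 × 197000 = 68400 + 6880 + 102440 = 177720
Proposal B: 162000 (certain)

Proposal A ($177,720)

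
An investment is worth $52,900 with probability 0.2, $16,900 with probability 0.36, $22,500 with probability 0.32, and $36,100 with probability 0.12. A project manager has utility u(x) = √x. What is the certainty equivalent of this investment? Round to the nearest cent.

$26,764.96

E[u] = 0.2·√52900 + 0.36·√16900 + 0.32·√22500 + 0.12·√36100 = 0.2·230 + 0.36·130 + 0.32·150 + 0.12·190 = 163.6
CE = (163.6)² = 26764.96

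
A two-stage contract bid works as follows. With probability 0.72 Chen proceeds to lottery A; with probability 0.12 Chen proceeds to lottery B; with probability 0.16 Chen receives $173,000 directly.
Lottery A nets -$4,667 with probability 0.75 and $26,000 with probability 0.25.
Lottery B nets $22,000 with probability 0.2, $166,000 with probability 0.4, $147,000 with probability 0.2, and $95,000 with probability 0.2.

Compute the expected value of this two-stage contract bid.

$44,143.82

EV(A) = 0.75 × (-4667) + 0.25 × 26000 = -3500.25 + 6500 = 2999.75
EV(B) = 0.2 × 22000 + 0.4 × 166000 + 0.2 × 147000 + 0.2 × 95000 = 4400 + 66400 + 29400 + 19000 = 119200
Branch C: 173000 (certain)
Overall = 0.72 × 2999.75 + 0.12 × 119200 + 0.16 × 173000 = 2159.82 + 14304 + 27680 = 44143.82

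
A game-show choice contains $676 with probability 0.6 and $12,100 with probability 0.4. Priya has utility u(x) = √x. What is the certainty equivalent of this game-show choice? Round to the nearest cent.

E[u] = 0.6·√676 + 0.4·√12100 = 0.6·26 + 0.4·110 = 59.6
CE = (59.6)² = 3552.16

$3,552.16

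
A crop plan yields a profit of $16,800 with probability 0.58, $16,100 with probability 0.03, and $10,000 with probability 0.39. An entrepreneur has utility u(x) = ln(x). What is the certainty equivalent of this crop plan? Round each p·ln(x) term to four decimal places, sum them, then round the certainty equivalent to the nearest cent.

E[u] = 0.58·ln(16800) + 0.03·ln(16100) + 0.39·ln(10000) = 5.6429 + 0.2906 + 3.5920 = 9.5255
CE = e^9.5255 ≈ 13704.78

$13,704.78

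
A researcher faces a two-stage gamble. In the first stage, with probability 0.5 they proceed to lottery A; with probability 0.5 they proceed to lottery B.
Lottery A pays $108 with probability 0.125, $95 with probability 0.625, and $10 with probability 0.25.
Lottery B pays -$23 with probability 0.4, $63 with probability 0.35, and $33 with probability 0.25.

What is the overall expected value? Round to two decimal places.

EV(A) = 0.125 × 108 + 0.625 × 95 + 0.25 × 10 = 13.5 + 59.375 + 2.5 = 75.375
EV(B) = 0.4 × (-23) + 0.35 × 63 + 0.25 × 33 = -9.2 + 22.05 + 8.25 = 21.1
Overall = 0.5 × 75.375 + 0.5 × 21.1 = 37.6875 + 10.55 = 48.2375

$48.24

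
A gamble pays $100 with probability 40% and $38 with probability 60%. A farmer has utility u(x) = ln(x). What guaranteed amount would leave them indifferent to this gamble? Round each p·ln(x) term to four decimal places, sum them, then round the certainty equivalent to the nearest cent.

$55.96

E[u] = 0.4·ln(100) + 0.6·ln(38) = 1.8421 + 2.1826 = 4.0247
CE = e^4.0247 ≈ 55.96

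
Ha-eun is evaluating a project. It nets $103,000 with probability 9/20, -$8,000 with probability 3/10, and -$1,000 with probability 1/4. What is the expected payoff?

EV = 9/20 × 103000 + 3/10 × (-8000) + 1/4 × (-1000) = 46350 − 2400 − 250 = 43700

$43,700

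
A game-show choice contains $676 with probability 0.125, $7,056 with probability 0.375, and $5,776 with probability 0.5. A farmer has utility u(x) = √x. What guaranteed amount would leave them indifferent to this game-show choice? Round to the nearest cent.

$5,292.56

E[u] = 0.125·√676 + 0.375·√7056 + 0.5·√5776 = 0.125·26 + 0.375·84 + 0.5·76 = 72.75
CE = (72.75)² = 5292.5625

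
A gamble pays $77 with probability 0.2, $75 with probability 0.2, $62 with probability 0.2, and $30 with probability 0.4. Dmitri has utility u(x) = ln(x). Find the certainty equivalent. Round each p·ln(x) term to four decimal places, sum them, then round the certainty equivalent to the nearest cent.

E[u] = 0.2·ln(77) + 0.2·ln(75) + 0.2·ln(62) + 0.4·ln(30) = 0.8688 + 0.8635 + 0.8254 + 1.3605 = 3.9182
CE = e^3.9182 ≈ 50.31

$50.31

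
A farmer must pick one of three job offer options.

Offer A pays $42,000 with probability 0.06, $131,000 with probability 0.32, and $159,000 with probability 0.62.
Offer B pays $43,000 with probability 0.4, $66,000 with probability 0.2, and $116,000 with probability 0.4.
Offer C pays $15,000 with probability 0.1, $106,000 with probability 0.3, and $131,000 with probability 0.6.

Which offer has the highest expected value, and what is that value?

Offer A ($143,020)

Offer A = 0.06 × 42000 + 0.32 × 131000 + 0.62 × 159000 = 2520 + 41920 + 98580 = 143020
Offer B = 0.4 × 43000 + 0.2 × 66000 + 0.4 × 116000 = 17200 + 13200 + 46400 = 76800
Offer C = 0.1 × 15000 + 0.3 × 106000 + 0.6 × 131000 = 1500 + 31800 + 78600 = 111900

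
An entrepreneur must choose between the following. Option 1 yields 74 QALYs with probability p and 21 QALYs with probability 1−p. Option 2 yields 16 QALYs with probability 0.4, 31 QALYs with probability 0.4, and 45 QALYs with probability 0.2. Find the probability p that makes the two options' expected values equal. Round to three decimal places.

p = 0.128

EV(Option 2) = 0.4 × 16 + 0.4 × 31 + 0.2 × 45 = 6.4 + 12.4 + 9 = 27.8
p·74 + (1−p)·21 = 27.8
53p + 21 = 27.8
p = (27.8 − 21) / 53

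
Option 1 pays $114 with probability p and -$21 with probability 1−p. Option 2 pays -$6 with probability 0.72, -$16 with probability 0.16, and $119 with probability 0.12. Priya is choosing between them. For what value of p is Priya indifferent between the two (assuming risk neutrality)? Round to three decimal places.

p = 0.210

EV(Option 2) = 0.72 × (-6) + 0.16 × (-16) + 0.12 × 119 = -4.32 − 2.56 + 14.28 = 7.4
p·114 + (1−p)·(-21) = 7.4
135p − 21 = 7.4
p = (7.4 + 21) / 135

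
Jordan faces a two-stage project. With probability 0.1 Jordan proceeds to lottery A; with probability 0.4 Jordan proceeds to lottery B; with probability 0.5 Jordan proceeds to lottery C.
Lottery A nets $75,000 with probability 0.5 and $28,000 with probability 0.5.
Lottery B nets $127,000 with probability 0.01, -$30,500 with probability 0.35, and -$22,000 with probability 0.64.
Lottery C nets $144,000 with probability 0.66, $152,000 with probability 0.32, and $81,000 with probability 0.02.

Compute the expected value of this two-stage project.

$68,406

EV(A) = 0.5 × 75000 + 0.5 × 28000 = 37500 + 14000 = 51500
EV(B) = 0.01 × 127000 + 0.35 × (-30500) + 0.64 × (-22000) = 1270 − 10675 − 14080 = -23485
EV(C) = 0.66 × 144000 + 0.32 × 152000 + 0.02 × 81000 = 95040 + 48640 + 1620 = 145300
Overall = 0.1 × 51500 + 0.4 × (-23485) + 0.5 × 145300 = 5150 − 9394 + 72650 = 68406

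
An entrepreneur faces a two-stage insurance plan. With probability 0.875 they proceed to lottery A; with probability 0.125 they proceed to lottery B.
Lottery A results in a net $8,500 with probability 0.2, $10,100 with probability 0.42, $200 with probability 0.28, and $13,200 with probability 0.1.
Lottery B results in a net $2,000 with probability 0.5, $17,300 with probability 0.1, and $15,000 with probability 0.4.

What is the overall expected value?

EV(A) = 0.2 × 8500 + 0.42 × 10100 + 0.28 × 200 + 0.1 × 13200 = 1700 + 4242 + 56 + 1320 = 7318
EV(B) = 0.5 × 2000 + 0.1 × 17300 + 0.4 × 15000 = 1000 + 1730 + 6000 = 8730
Overall = 0.875 × 7318 + 0.125 × 8730 = 6403.25 + 1091.25 = 7494.5

$7,494.50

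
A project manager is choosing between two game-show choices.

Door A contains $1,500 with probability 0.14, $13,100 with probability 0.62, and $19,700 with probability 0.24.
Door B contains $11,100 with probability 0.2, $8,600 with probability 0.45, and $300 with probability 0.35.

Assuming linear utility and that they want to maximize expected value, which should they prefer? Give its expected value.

Door A ($13,060)

Door A = 0.14 × 1500 + 0.62 × 13100 + 0.24 × 19700 = 210 + 8122 + 4728 = 13060
Door B = 0.2 × 11100 + 0.45 × 8600 + 0.35 × 300 = 2220 + 3870 + 105 = 6195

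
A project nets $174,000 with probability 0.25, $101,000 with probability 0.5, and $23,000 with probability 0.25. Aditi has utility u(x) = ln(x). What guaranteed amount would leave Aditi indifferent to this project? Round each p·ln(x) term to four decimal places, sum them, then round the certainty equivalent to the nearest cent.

$79,929.48

E[u] = 0.25·ln(174000) + 0.5·ln(101000) + 0.25·ln(23000) = 3.0167 + 5.7614 + 2.5108 = 11.2889
CE = e^11.2889 ≈ 79929.48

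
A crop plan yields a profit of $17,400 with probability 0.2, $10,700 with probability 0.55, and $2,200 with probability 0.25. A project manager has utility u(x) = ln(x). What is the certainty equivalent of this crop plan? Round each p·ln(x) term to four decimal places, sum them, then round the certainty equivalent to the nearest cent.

E[u] = 0.2·ln(17400) + 0.55·ln(10700) + 0.25·ln(2200) = 1.9528 + 5.1029 + 1.9241 = 8.9798
CE = e^8.9798 ≈ 7941.04

$7,941.04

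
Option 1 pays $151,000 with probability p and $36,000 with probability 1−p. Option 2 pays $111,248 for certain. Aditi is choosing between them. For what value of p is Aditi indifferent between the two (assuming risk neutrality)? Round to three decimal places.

p = 0.654

p·151000 + (1−p)·36000 = 111248
115000p + 36000 = 111248
p = (111248 − 36000) / 115000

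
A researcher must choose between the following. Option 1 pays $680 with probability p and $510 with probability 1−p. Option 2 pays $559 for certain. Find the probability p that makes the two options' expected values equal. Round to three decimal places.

p = 0.288

p·680 + (1−p)·510 = 559
170p + 510 = 559
p = (559 − 510) / 170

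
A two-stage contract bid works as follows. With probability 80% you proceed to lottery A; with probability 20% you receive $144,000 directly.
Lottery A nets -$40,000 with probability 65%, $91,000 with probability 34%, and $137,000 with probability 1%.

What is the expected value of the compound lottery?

EV(A) = 0.65 × (-40000) + 0.34 × 91000 + 0.01 × 137000 = -26000 + 30940 + 1370 = 6310
Branch B: 144000 (certain)
Overall = 0.8 × 6310 + 0.2 × 144000 = 5048 + 28800 = 33848

$33,848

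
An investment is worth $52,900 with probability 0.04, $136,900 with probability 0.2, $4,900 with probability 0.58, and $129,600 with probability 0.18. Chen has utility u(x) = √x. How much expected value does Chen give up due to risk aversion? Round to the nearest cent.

E[u] = 0.04·√52900 + 0.2·√136900 + 0.58·√4900 + 0.18·√129600 = 0.04·230 + 0.2·370 + 0.58·70 + 0.18·360 = 188.6
CE = (188.6)² = 35569.96
Risk premium = EV − CE = 55666 − 35569.96 = 20096.04

$20,096.04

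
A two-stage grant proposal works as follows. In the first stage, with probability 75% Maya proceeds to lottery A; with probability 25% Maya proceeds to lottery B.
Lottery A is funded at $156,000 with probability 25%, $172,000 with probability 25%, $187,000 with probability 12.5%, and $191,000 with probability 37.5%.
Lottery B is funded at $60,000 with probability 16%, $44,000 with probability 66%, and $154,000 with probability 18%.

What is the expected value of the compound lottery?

EV(A) = 0.25 × 156000 + 0.25 × 172000 + 0.125 × 187000 + 0.375 × 191000 = 39000 + 43000 + 23375 + 71625 = 177000
EV(B) = 0.16 × 60000 + 0.66 × 44000 + 0.18 × 154000 = 9600 + 29040 + 27720 = 66360
Overall = 0.75 × 177000 + 0.25 × 66360 = 132750 + 16590 = 149340

$149,340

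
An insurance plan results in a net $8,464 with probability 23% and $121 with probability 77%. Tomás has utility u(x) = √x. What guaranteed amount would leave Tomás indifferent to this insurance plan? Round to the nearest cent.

E[u] = 0.23·√8464 + 0.77·√121 = 0.23·92 + 0.77·11 = 29.63
CE = (29.63)² = 877.9369

$877.94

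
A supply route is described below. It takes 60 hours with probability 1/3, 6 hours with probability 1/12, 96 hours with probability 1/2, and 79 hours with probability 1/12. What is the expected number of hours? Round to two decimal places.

EV = 1/3 × 60 + 1/12 × 6 + 1/2 × 96 + 1/12 × 79 = 20 + 0.5 + 48 + 6.5833 = 75.0833

75.08 hours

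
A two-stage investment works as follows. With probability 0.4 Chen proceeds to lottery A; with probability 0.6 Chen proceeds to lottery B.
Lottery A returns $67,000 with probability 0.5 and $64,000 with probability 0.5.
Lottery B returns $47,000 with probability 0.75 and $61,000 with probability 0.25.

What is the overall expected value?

EV(A) = 0.5 × 67000 + 0.5 × 64000 = 33500 + 32000 = 65500
EV(B) = 0.75 × 47000 + 0.25 × 61000 = 35250 + 15250 = 50500
Overall = 0.4 × 65500 + 0.6 × 50500 = 26200 + 30300 = 56500

$56,500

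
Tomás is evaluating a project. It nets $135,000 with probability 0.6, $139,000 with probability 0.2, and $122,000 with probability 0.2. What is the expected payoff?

EV = 0.6 × 135000 + 0.2 × 139000 + 0.2 × 122000 = 81000 + 27800 + 24400 = 133200

$133,200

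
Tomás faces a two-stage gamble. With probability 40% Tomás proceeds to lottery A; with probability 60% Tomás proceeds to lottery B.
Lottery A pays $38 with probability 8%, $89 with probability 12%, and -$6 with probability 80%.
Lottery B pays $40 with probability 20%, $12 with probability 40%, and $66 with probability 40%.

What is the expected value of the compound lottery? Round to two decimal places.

$27.09

EV(A) = 0.08 × 38 + 0.12 × 89 + 0.8 × (-6) = 3.04 + 10.68 − 4.8 = 8.92
EV(B) = 0.2 × 40 + 0.4 × 12 + 0.4 × 66 = 8 + 4.8 + 26.4 = 39.2
Overall = 0.4 × 8.92 + 0.6 × 39.2 = 3.568 + 23.52 = 27.088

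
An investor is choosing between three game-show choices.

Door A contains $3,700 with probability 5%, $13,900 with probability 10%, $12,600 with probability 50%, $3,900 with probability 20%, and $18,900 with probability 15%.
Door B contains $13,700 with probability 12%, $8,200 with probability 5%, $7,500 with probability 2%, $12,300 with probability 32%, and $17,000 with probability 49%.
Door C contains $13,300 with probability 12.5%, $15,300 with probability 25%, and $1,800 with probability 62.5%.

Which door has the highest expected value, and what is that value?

Door A = 0.05 × 3700 + 0.1 × 13900 + 0.5 × 12600 + 0.2 × 3900 + 0.15 × 18900 = 185 + 1390 + 6300 + 780 + 2835 = 11490
Door B = 0.12 × 13700 + 0.05 × 8200 + 0.02 × 7500 + 0.32 × 12300 + 0.49 × 17000 = 1644 + 410 + 150 + 3936 + 8330 = 14470
Door C = 0.125 × 13300 + 0.25 × 15300 + 0.625 × 1800 = 1662.5 + 3825 + 1125 = 6612.5

Door B ($14,470)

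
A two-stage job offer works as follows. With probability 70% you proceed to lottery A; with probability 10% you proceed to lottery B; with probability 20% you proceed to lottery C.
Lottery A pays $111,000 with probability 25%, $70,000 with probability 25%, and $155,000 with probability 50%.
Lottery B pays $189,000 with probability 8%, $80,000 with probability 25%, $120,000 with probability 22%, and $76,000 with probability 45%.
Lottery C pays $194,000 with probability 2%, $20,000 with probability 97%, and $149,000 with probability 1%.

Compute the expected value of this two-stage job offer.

EV(A) = 0.25 × 111000 + 0.25 × 70000 + 0.5 × 155000 = 27750 + 17500 + 77500 = 122750
EV(B) = 0.08 × 189000 + 0.25 × 80000 + 0.22 × 120000 + 0.45 × 76000 = 15120 + 20000 + 26400 + 34200 = 95720
EV(C) = 0.02 × 194000 + 0.97 × 20000 + 0.01 × 149000 = 3880 + 19400 + 1490 = 24770
Overall = 0.7 × 122750 + 0.1 × 95720 + 0.2 × 24770 = 85925 + 9572 + 4954 = 100451

$100,451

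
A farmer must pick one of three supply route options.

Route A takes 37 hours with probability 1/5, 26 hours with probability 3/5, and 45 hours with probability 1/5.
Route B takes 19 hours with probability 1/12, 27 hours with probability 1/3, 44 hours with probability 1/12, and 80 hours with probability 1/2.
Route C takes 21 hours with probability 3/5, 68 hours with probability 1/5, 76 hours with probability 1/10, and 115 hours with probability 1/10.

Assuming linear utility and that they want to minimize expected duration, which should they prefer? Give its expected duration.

Route A (32 hours)

Route A = 1/5 × 37 + 3/5 × 26 + 1/5 × 45 = 7.4 + 15.6 + 9 = 32
Route B = 1/12 × 19 + 1/3 × 27 + 1/12 × 44 + 1/2 × 80 = 1.5833 + 9 + 3.6667 + 40 = 54.25
Route C = 3/5 × 21 + 1/5 × 68 + 1/10 × 76 + 1/10 × 115 = 12.6 + 13.6 + 7.6 + 11.5 = 45.3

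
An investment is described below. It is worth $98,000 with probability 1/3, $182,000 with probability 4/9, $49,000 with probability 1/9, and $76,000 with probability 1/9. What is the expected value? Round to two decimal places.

$127,444.44

EV = 1/3 × 98000 + 4/9 × 182000 + 1/9 × 49000 + 1/9 × 76000 = 32666.6667 + 80888.8889 + 5444.4444 + 8444.4444 = 127444.4444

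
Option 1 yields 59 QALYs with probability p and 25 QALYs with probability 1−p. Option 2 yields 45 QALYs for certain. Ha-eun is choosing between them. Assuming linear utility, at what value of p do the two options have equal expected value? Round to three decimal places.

p = 0.588

p·59 + (1−p)·25 = 45
34p + 25 = 45
p = (45 − 25) / 34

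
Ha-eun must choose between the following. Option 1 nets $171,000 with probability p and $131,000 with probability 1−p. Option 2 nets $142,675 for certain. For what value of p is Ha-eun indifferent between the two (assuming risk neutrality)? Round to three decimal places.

p·171000 + (1−p)·131000 = 142675
40000p + 131000 = 142675
p = (142675 − 131000) / 40000

p = 0.292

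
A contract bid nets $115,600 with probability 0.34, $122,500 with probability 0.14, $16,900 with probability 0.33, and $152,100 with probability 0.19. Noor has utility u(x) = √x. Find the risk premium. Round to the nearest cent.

E[u] = 0.34·√115600 + 0.14·√122500 + 0.33·√16900 + 0.19·√152100 = 0.34·340 + 0.14·350 + 0.33·130 + 0.19·390 = 281.6
CE = (281.6)² = 79298.56
Risk premium = EV − CE = 90930 − 79298.56 = 11631.44

$11,631.44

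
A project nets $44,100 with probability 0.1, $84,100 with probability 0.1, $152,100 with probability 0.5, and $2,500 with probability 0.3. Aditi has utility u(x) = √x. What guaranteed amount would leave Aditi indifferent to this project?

$67,600

E[u] = 0.1·√44100 + 0.1·√84100 + 0.5·√152100 + 0.3·√2500 = 0.1·210 + 0.1·290 + 0.5·390 + 0.3·50 = 260
CE = (260)² = 67600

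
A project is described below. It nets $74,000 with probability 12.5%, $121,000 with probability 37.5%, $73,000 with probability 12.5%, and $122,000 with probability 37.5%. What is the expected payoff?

$109,500

EV = 0.125 × 74000 + 0.375 × 121000 + 0.125 × 73000 + 0.375 × 122000 = 9250 + 45375 + 9125 + 45750 = 109500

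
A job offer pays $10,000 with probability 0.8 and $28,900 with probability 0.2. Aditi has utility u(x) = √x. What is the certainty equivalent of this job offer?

E[u] = 0.8·√10000 + 0.2·√28900 = 0.8·100 + 0.2·170 = 114
CE = (114)² = 12996

$12,996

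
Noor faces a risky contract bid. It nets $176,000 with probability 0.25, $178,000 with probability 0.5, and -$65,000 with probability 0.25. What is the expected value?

EV = 0.25 × 176000 + 0.5 × 178000 + 0.25 × (-65000) = 44000 + 89000 − 16250 = 116750

$116,750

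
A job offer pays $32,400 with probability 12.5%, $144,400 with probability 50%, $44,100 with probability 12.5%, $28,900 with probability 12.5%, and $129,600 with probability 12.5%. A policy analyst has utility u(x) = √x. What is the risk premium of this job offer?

E[u] = 0.125·√32400 + 0.5·√144400 + 0.125·√44100 + 0.125·√28900 + 0.125·√129600 = 0.125·180 + 0.5·380 + 0.125·210 + 0.125·170 + 0.125·360 = 305
CE = (305)² = 93025
Risk premium = EV − CE = 101575 − 93025 = 8550

$8,550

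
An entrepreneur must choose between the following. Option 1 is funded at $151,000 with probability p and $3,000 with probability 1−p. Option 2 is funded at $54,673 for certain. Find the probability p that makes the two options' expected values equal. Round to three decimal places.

p = 0.349

p·151000 + (1−p)·3000 = 54673
148000p + 3000 = 54673
p = (54673 − 3000) / 148000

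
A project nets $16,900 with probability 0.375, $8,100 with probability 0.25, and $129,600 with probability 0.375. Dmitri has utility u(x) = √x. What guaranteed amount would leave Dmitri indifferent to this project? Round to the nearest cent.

E[u] = 0.375·√16900 + 0.25·√8100 + 0.375·√129600 = 0.375·130 + 0.25·90 + 0.375·360 = 206.25
CE = (206.25)² = 42539.0625

$42,539.06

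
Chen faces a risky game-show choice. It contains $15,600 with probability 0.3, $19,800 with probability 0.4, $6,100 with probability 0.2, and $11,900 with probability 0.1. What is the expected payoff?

EV = 0.3 × 15600 + 0.4 × 19800 + 0.2 × 6100 + 0.1 × 11900 = 4680 + 7920 + 1220 + 1190 = 15010

$15,010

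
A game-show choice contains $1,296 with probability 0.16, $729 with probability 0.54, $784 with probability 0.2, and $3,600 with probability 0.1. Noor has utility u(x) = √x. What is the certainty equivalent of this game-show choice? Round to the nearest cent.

$1,020.16

E[u] = 0.16·√1296 + 0.54·√729 + 0.2·√784 + 0.1·√3600 = 0.16·36 + 0.54·27 + 0.2·28 + 0.1·60 = 31.94
CE = (31.94)² = 1020.1636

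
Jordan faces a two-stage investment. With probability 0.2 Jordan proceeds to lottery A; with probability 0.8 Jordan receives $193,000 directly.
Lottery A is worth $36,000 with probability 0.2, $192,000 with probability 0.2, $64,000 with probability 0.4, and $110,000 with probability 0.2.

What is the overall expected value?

EV(A) = 0.2 × 36000 + 0.2 × 192000 + 0.4 × 64000 + 0.2 × 110000 = 7200 + 38400 + 25600 + 22000 = 93200
Branch B: 193000 (certain)
Overall = 0.2 × 93200 + 0.8 × 193000 = 18640 + 154400 = 173040

$173,040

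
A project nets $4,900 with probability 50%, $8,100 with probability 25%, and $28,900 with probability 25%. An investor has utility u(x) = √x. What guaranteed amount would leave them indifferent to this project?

E[u] = 0.5·√4900 + 0.25·√8100 + 0.25·√28900 = 0.5·70 + 0.25·90 + 0.25·170 = 100
CE = (100)² = 10000

$10,000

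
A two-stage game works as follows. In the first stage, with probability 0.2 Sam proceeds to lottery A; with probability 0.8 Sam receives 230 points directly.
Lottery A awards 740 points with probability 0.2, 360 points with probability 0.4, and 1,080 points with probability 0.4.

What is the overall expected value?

328.8 points

EV(A) = 0.2 × 740 + 0.4 × 360 + 0.4 × 1080 = 148 + 144 + 432 = 724
Branch B: 230 (certain)
Overall = 0.2 × 724 + 0.8 × 230 = 144.8 + 184 = 328.8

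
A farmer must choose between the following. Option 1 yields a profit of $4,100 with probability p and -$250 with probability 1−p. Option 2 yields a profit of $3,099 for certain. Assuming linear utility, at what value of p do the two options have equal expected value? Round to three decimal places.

p = 0.770

p·4100 + (1−p)·(-250) = 3099
4350p − 250 = 3099
p = (3099 + 250) / 4350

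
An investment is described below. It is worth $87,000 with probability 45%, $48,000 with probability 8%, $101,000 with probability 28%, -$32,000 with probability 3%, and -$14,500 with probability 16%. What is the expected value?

$67,990

EV = 0.45 × 87000 + 0.08 × 48000 + 0.28 × 101000 + 0.03 × (-32000) + 0.16 × (-14500) = 39150 + 3840 + 28280 − 960 − 2320 = 67990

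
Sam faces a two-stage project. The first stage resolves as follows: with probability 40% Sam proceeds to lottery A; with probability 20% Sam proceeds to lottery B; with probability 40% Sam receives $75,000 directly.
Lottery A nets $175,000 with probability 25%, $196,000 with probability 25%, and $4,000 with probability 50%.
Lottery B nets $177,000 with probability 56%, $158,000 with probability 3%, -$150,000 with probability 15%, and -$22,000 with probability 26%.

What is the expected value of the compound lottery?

EV(A) = 0.25 × 175000 + 0.25 × 196000 + 0.5 × 4000 = 43750 + 49000 + 2000 = 94750
EV(B) = 0.56 × 177000 + 0.03 × 158000 + 0.15 × (-150000) + 0.26 × (-22000) = 99120 + 4740 − 22500 − 5720 = 75640
Branch C: 75000 (certain)
Overall = 0.4 × 94750 + 0.2 × 75640 + 0.4 × 75000 = 37900 + 15128 + 30000 = 83028

$83,028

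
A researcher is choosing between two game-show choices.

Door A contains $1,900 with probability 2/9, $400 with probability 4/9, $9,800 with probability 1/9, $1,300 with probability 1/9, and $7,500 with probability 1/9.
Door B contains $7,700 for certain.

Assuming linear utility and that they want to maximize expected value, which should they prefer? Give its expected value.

Door B ($7,700)

Door A = 2/9 × 1900 + 4/9 × 400 + 1/9 × 9800 + 1/9 × 1300 + 1/9 × 7500 = 422.2222 + 177.7778 + 1088.8889 + 144.4444 + 833.3333 = 2666.6667
Door B: 7700 (certain)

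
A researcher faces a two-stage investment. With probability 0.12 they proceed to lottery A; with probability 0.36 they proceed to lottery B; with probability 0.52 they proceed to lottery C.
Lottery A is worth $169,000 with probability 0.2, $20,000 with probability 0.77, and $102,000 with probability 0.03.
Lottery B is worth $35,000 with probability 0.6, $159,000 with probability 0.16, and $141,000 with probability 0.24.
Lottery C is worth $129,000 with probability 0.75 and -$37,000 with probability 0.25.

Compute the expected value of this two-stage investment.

EV(A) = 0.2 × 169000 + 0.77 × 20000 + 0.03 × 102000 = 33800 + 15400 + 3060 = 52260
EV(B) = 0.6 × 35000 + 0.16 × 159000 + 0.24 × 141000 = 21000 + 25440 + 33840 = 80280
EV(C) = 0.75 × 129000 + 0.25 × (-37000) = 96750 − 9250 = 87500
Overall = 0.12 × 52260 + 0.36 × 80280 + 0.52 × 87500 = 6271.2 + 28900.8 + 45500 = 80672

$80,672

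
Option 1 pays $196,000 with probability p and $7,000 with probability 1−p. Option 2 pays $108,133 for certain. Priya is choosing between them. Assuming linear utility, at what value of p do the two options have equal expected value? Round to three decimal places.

p·196000 + (1−p)·7000 = 108133
189000p + 7000 = 108133
p = (108133 − 7000) / 189000

p = 0.535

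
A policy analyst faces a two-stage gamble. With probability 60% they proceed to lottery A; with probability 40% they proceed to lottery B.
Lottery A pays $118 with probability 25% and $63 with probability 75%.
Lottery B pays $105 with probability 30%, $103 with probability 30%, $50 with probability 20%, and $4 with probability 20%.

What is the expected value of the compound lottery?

EV(A) = 0.25 × 118 + 0.75 × 63 = 29.5 + 47.25 = 76.75
EV(B) = 0.3 × 105 + 0.3 × 103 + 0.2 × 50 + 0.2 × 4 = 31.5 + 30.9 + 10 + 0.8 = 73.2
Overall = 0.6 × 76.75 + 0.4 × 73.2 = 46.05 + 29.28 = 75.33

$75.33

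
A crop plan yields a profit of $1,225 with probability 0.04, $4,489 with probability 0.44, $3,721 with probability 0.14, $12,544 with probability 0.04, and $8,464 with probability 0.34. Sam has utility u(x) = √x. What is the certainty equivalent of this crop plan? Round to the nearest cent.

$5,652.03

E[u] = 0.04·√1225 + 0.44·√4489 + 0.14·√3721 + 0.04·√12544 + 0.34·√8464 = 0.04·35 + 0.44·67 + 0.14·61 + 0.04·112 + 0.34·92 = 75.18
CE = (75.18)² = 5652.0324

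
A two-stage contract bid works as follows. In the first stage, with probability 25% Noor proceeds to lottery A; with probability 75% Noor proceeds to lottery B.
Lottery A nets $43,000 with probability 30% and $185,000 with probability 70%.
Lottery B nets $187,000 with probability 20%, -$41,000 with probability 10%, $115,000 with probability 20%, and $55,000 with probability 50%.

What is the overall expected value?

$98,450

EV(A) = 0.3 × 43000 + 0.7 × 185000 = 12900 + 129500 = 142400
EV(B) = 0.2 × 187000 + 0.1 × (-41000) + 0.2 × 115000 + 0.5 × 55000 = 37400 − 4100 + 23000 + 27500 = 83800
Overall = 0.25 × 142400 + 0.75 × 83800 = 35600 + 62850 = 98450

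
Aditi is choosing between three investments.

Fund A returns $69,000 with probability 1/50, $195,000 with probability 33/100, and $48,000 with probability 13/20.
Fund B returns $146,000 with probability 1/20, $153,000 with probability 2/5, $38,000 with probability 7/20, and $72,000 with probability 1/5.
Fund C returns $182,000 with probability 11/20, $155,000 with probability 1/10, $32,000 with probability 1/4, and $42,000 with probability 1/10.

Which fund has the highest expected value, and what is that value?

Fund A = 1/50 × 69000 + 33/100 × 195000 + 13/20 × 48000 = 1380 + 64350 + 31200 = 96930
Fund B = 1/20 × 146000 + 2/5 × 153000 + 7/20 × 38000 + 1/5 × 72000 = 7300 + 61200 + 13300 + 14400 = 96200
Fund C = 11/20 × 182000 + 1/10 × 155000 + 1/4 × 32000 + 1/10 × 42000 = 100100 + 15500 + 8000 + 4200 = 127800

Fund C ($127,800)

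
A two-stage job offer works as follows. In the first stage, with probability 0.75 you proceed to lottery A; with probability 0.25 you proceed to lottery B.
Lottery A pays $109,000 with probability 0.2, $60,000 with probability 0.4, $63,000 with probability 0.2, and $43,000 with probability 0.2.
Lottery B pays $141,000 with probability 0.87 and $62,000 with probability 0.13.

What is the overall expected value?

$82,932.50

EV(A) = 0.2 × 109000 + 0.4 × 60000 + 0.2 × 63000 + 0.2 × 43000 = 21800 + 24000 + 12600 + 8600 = 67000
EV(B) = 0.87 × 141000 + 0.13 × 62000 = 122670 + 8060 = 130730
Overall = 0.75 × 67000 + 0.25 × 130730 = 50250 + 32682.5 = 82932.5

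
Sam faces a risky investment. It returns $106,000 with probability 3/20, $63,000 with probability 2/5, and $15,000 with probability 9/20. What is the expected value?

EV = 3/20 × 106000 + 2/5 × 63000 + 9/20 × 15000 = 15900 + 25200 + 6750 = 47850

$47,850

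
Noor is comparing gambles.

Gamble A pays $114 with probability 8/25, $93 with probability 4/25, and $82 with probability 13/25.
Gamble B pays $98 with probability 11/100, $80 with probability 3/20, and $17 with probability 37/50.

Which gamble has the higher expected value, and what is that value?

Gamble A ($94)

Gamble A = 8/25 × 114 + 4/25 × 93 + 13/25 × 82 = 36.48 + 14.88 + 42.64 = 94
Gamble B = 11/100 × 98 + 3/20 × 80 + 37/50 × 17 = 10.78 + 12 + 12.58 = 35.36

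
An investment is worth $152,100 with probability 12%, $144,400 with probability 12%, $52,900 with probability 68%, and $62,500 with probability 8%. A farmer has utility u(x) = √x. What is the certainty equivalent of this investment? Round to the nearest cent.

E[u] = 0.12·√152100 + 0.12·√144400 + 0.68·√52900 + 0.08·√62500 = 0.12·390 + 0.12·380 + 0.68·230 + 0.08·250 = 268.8
CE = (268.8)² = 72253.44

$72,253.44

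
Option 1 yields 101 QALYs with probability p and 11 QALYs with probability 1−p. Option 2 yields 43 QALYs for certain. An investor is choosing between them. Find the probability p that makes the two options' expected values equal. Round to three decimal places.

p·101 + (1−p)·11 = 43
90p + 11 = 43
p = (43 − 11) / 90

p = 0.356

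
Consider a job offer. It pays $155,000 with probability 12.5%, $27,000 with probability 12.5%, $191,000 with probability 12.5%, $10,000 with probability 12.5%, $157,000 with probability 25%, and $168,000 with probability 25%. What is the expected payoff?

$129,125

EV = 0.125 × 155000 + 0.125 × 27000 + 0.125 × 191000 + 0.125 × 10000 + 0.25 × 157000 + 0.25 × 168000 = 19375 + 3375 + 23875 + 1250 + 39250 + 42000 = 129125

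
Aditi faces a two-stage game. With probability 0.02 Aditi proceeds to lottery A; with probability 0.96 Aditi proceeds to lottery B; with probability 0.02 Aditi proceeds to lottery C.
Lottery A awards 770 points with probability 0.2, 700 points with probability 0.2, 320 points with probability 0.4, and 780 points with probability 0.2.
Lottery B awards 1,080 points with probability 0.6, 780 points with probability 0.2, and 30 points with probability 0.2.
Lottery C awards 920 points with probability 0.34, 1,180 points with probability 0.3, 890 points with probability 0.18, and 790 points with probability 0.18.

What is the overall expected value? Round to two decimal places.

808.54 points

EV(A) = 0.2 × 770 + 0.2 × 700 + 0.4 × 320 + 0.2 × 780 = 154 + 140 + 128 + 156 = 578
EV(B) = 0.6 × 1080 + 0.2 × 780 + 0.2 × 30 = 648 + 156 + 6 = 810
EV(C) = 0.34 × 920 + 0.3 × 1180 + 0.18 × 890 + 0.18 × 790 = 312.8 + 354 + 160.2 + 142.2 = 969.2
Overall = 0.02 × 578 + 0.96 × 810 + 0.02 × 969.2 = 11.56 + 777.6 + 19.384 = 808.544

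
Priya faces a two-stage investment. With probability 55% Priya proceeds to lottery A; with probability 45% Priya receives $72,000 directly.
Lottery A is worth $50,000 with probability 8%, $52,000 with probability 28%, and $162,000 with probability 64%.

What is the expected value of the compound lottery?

$99,632

EV(A) = 0.08 × 50000 + 0.28 × 52000 + 0.64 × 162000 = 4000 + 14560 + 103680 = 122240
Branch B: 72000 (certain)
Overall = 0.55 × 122240 + 0.45 × 72000 = 67232 + 32400 = 99632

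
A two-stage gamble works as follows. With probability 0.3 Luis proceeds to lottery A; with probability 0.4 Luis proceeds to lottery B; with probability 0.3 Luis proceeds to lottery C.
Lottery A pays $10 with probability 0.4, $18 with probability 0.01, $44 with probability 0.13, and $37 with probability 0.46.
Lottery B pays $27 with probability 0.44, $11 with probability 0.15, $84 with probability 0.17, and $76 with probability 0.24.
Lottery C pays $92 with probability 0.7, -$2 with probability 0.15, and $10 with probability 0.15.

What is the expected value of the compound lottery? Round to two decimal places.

$46.18

EV(A) = 0.4 × 10 + 0.01 × 18 + 0.13 × 44 + 0.46 × 37 = 4 + 0.18 + 5.72 + 17.02 = 26.92
EV(B) = 0.44 × 27 + 0.15 × 11 + 0.17 × 84 + 0.24 × 76 = 11.88 + 1.65 + 14.28 + 18.24 = 46.05
EV(C) = 0.7 × 92 + 0.15 × (-2) + 0.15 × 10 = 64.4 − 0.3 + 1.5 = 65.6
Overall = 0.3 × 26.92 + 0.4 × 46.05 + 0.3 × 65.6 = 8.076 + 18.42 + 19.68 = 46.176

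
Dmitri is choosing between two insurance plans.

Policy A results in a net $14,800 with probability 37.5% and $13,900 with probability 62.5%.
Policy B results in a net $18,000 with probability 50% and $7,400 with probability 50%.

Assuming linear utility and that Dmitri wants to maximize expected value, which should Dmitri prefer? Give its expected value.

Policy A = 0.375 × 14800 + 0.625 × 13900 = 5550 + 8687.5 = 14237.5
Policy B = 0.5 × 18000 + 0.5 × 7400 = 9000 + 3700 = 12700

Policy A ($14,237.50)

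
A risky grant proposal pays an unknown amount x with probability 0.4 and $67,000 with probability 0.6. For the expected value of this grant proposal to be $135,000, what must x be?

x = $237,000

0.4·x + 0.6·67000 = 135000
0.4·x = 135000 − 40200 = 94800
x = 94800 / 0.4 = 237000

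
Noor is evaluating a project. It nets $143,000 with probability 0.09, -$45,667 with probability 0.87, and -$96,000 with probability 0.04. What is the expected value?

-$30,700.29

EV = 0.09 × 143000 + 0.87 × (-45667) + 0.04 × (-96000) = 12870 − 39730.29 − 3840 = -30700.29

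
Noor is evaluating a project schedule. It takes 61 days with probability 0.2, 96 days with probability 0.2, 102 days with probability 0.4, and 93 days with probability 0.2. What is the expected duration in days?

EV = 0.2 × 61 + 0.2 × 96 + 0.4 × 102 + 0.2 × 93 = 12.2 + 19.2 + 40.8 + 18.6 = 90.8

90.8 days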